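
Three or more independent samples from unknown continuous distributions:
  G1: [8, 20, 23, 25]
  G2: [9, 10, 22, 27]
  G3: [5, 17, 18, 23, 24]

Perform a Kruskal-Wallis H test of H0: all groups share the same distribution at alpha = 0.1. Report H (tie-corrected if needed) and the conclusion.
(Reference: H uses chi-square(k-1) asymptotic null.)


Step 1: Combine all N = 13 observations and assign midranks.
sorted (value, group, rank): (5,G3,1), (8,G1,2), (9,G2,3), (10,G2,4), (17,G3,5), (18,G3,6), (20,G1,7), (22,G2,8), (23,G1,9.5), (23,G3,9.5), (24,G3,11), (25,G1,12), (27,G2,13)
Step 2: Sum ranks within each group.
R_1 = 30.5 (n_1 = 4)
R_2 = 28 (n_2 = 4)
R_3 = 32.5 (n_3 = 5)
Step 3: H = 12/(N(N+1)) * sum(R_i^2/n_i) - 3(N+1)
     = 12/(13*14) * (30.5^2/4 + 28^2/4 + 32.5^2/5) - 3*14
     = 0.065934 * 639.812 - 42
     = 0.185440.
Step 4: Ties present; correction factor C = 1 - 6/(13^3 - 13) = 0.997253. Corrected H = 0.185440 / 0.997253 = 0.185950.
Step 5: Under H0, H ~ chi^2(2); p-value = 0.911216.
Step 6: alpha = 0.1. fail to reject H0.

H = 0.1860, df = 2, p = 0.911216, fail to reject H0.


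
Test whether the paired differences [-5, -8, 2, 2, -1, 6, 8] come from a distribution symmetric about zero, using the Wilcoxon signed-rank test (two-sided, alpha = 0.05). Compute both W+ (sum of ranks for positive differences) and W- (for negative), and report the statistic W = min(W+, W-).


Step 1: Drop any zero differences (none here) and take |d_i|.
|d| = [5, 8, 2, 2, 1, 6, 8]
Step 2: Midrank |d_i| (ties get averaged ranks).
ranks: |5|->4, |8|->6.5, |2|->2.5, |2|->2.5, |1|->1, |6|->5, |8|->6.5
Step 3: Attach original signs; sum ranks with positive sign and with negative sign.
W+ = 2.5 + 2.5 + 5 + 6.5 = 16.5
W- = 4 + 6.5 + 1 = 11.5
(Check: W+ + W- = 28 should equal n(n+1)/2 = 28.)
Step 4: Test statistic W = min(W+, W-) = 11.5.
Step 5: Ties in |d|, so use the tie-corrected normal approximation.
        E[W] = n(n+1)/4 = 7*8/4 = 14.
        Tie groups: |d|=2 (t=2), |d|=8 (t=2); sum(t^3 - t) = 12.
        Var[W] = n(n+1)(2n+1)/24 - sum(t^3-t)/48 = 840/24 - 12/48 = 34.75.
        z = (W - E[W]) / sqrt(Var[W]) = (11.5 - 14) / 5.8949 = -0.4241.
        Two-sided p = 2*Phi(z) = 0.671497.
Step 6: alpha = 0.05. fail to reject H0.

W+ = 16.5, W- = 11.5, W = min = 11.5, p = 0.671497, fail to reject H0.


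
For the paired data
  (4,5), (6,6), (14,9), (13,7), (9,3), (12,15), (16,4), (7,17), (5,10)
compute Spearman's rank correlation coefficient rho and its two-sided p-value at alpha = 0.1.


Step 1: Rank x and y separately (midranks; no ties here).
rank(x): 4->1, 6->3, 14->8, 13->7, 9->5, 12->6, 16->9, 7->4, 5->2
rank(y): 5->3, 6->4, 9->6, 7->5, 3->1, 15->8, 4->2, 17->9, 10->7
Step 2: d_i = R_x(i) - R_y(i); compute d_i^2.
  (1-3)^2=4, (3-4)^2=1, (8-6)^2=4, (7-5)^2=4, (5-1)^2=16, (6-8)^2=4, (9-2)^2=49, (4-9)^2=25, (2-7)^2=25
sum(d^2) = 132.
Step 3: rho = 1 - 6*132 / (9*(9^2 - 1)) = 1 - 792/720 = -0.100000.
Step 4: Under H0, t = rho * sqrt((n-2)/(1-rho^2)) = -0.2659 ~ t(7).
Step 5: Two-sided p-value from the t-distribution with 7 df = 0.797972.
Step 6: alpha = 0.1. fail to reject H0.

rho = -0.1000, p = 0.797972, fail to reject H0 at alpha = 0.1.


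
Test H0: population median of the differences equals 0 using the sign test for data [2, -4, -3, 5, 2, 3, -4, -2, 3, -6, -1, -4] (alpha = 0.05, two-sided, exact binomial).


Step 1: Discard zero differences. Original n = 12; n_eff = number of nonzero differences = 12.
Nonzero differences (with sign): +2, -4, -3, +5, +2, +3, -4, -2, +3, -6, -1, -4
Step 2: Count signs: positive = 5, negative = 7.
Step 3: Under H0: P(positive) = 0.5, so the number of positives S ~ Bin(12, 0.5).
Step 4: Two-sided exact p-value = sum of Bin(12,0.5) probabilities at or below the observed probability = 0.774414.
Step 5: alpha = 0.05. fail to reject H0.

n_eff = 12, pos = 5, neg = 7, p = 0.774414, fail to reject H0.


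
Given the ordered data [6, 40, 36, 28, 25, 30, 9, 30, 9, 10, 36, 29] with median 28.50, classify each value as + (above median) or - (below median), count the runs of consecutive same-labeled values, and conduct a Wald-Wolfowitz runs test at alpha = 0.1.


Step 1: Compute median = 28.50; label A = above, B = below.
Labels in order: BAABBABABBAA  (n_A = 6, n_B = 6)
Step 2: Count runs R = 8.
Step 3: Under H0 (random ordering), E[R] = 2*n_A*n_B/(n_A+n_B) + 1 = 2*6*6/12 + 1 = 7.0000.
        Var[R] = 2*n_A*n_B*(2*n_A*n_B - n_A - n_B) / ((n_A+n_B)^2 * (n_A+n_B-1)) = 4320/1584 = 2.7273.
        SD[R] = 1.6514.
Step 4: Continuity-corrected z = (R - 0.5 - E[R]) / SD[R] = (8 - 0.5 - 7.0000) / 1.6514 = 0.3028.
Step 5: Two-sided p-value via normal approximation = 2*(1 - Phi(|z|)) = 0.762069.
Step 6: alpha = 0.1. fail to reject H0.

R = 8, z = 0.3028, p = 0.762069, fail to reject H0.


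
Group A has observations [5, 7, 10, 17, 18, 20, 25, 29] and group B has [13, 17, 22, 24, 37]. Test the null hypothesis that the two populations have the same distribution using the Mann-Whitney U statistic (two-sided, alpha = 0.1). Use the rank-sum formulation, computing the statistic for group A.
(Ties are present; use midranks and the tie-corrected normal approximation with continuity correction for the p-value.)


Step 1: Combine and sort all 13 observations; assign midranks.
sorted (value, group): (5,X), (7,X), (10,X), (13,Y), (17,X), (17,Y), (18,X), (20,X), (22,Y), (24,Y), (25,X), (29,X), (37,Y)
ranks: 5->1, 7->2, 10->3, 13->4, 17->5.5, 17->5.5, 18->7, 20->8, 22->9, 24->10, 25->11, 29->12, 37->13
Step 2: Rank sum for X: R1 = 1 + 2 + 3 + 5.5 + 7 + 8 + 11 + 12 = 49.5.
Step 3: U_X = R1 - n1(n1+1)/2 = 49.5 - 8*9/2 = 49.5 - 36 = 13.5.
       U_Y = n1*n2 - U_X = 40 - 13.5 = 26.5.
Step 4: Ties are present, so use the tie-corrected normal approximation (with continuity correction) for the p-value.
Step 5: p-value = 0.379120; compare to alpha = 0.1. fail to reject H0.

U_X = 13.5, p = 0.379120, fail to reject H0 at alpha = 0.1.


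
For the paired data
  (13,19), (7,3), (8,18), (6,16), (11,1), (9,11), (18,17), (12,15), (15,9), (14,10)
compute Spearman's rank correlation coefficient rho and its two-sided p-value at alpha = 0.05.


Step 1: Rank x and y separately (midranks; no ties here).
rank(x): 13->7, 7->2, 8->3, 6->1, 11->5, 9->4, 18->10, 12->6, 15->9, 14->8
rank(y): 19->10, 3->2, 18->9, 16->7, 1->1, 11->5, 17->8, 15->6, 9->3, 10->4
Step 2: d_i = R_x(i) - R_y(i); compute d_i^2.
  (7-10)^2=9, (2-2)^2=0, (3-9)^2=36, (1-7)^2=36, (5-1)^2=16, (4-5)^2=1, (10-8)^2=4, (6-6)^2=0, (9-3)^2=36, (8-4)^2=16
sum(d^2) = 154.
Step 3: rho = 1 - 6*154 / (10*(10^2 - 1)) = 1 - 924/990 = 0.066667.
Step 4: Under H0, t = rho * sqrt((n-2)/(1-rho^2)) = 0.1890 ~ t(8).
Step 5: Two-sided p-value from the t-distribution with 8 df = 0.854813.
Step 6: alpha = 0.05. fail to reject H0.

rho = 0.0667, p = 0.854813, fail to reject H0 at alpha = 0.05.


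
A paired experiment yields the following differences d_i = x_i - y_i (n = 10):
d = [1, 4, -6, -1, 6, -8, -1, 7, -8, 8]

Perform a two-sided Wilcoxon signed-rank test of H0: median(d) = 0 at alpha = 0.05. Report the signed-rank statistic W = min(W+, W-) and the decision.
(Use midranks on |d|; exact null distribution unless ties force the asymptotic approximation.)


Step 1: Drop any zero differences (none here) and take |d_i|.
|d| = [1, 4, 6, 1, 6, 8, 1, 7, 8, 8]
Step 2: Midrank |d_i| (ties get averaged ranks).
ranks: |1|->2, |4|->4, |6|->5.5, |1|->2, |6|->5.5, |8|->9, |1|->2, |7|->7, |8|->9, |8|->9
Step 3: Attach original signs; sum ranks with positive sign and with negative sign.
W+ = 2 + 4 + 5.5 + 7 + 9 = 27.5
W- = 5.5 + 2 + 9 + 2 + 9 = 27.5
(Check: W+ + W- = 55 should equal n(n+1)/2 = 55.)
Step 4: Test statistic W = min(W+, W-) = 27.5.
Step 5: Ties in |d|, so use the tie-corrected normal approximation.
        E[W] = n(n+1)/4 = 10*11/4 = 27.5.
        Tie groups: |d|=1 (t=3), |d|=6 (t=2), |d|=8 (t=3); sum(t^3 - t) = 54.
        Var[W] = n(n+1)(2n+1)/24 - sum(t^3-t)/48 = 2310/24 - 54/48 = 95.125.
        z = (W - E[W]) / sqrt(Var[W]) = (27.5 - 27.5) / 9.7532 = 0.0000.
        Two-sided p = 2*Phi(z) = 1.000000.
Step 6: alpha = 0.05. fail to reject H0.

W+ = 27.5, W- = 27.5, W = min = 27.5, p = 1.000000, fail to reject H0.


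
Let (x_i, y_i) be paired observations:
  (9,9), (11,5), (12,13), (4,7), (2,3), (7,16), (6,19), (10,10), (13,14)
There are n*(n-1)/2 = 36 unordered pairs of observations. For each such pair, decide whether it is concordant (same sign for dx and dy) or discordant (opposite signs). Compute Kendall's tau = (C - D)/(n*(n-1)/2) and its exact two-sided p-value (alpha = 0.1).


Step 1: Enumerate the 36 unordered pairs (i,j) with i<j and classify each by sign(x_j-x_i) * sign(y_j-y_i).
  (1,2):dx=+2,dy=-4->D; (1,3):dx=+3,dy=+4->C; (1,4):dx=-5,dy=-2->C; (1,5):dx=-7,dy=-6->C
  (1,6):dx=-2,dy=+7->D; (1,7):dx=-3,dy=+10->D; (1,8):dx=+1,dy=+1->C; (1,9):dx=+4,dy=+5->C
  (2,3):dx=+1,dy=+8->C; (2,4):dx=-7,dy=+2->D; (2,5):dx=-9,dy=-2->C; (2,6):dx=-4,dy=+11->D
  (2,7):dx=-5,dy=+14->D; (2,8):dx=-1,dy=+5->D; (2,9):dx=+2,dy=+9->C; (3,4):dx=-8,dy=-6->C
  (3,5):dx=-10,dy=-10->C; (3,6):dx=-5,dy=+3->D; (3,7):dx=-6,dy=+6->D; (3,8):dx=-2,dy=-3->C
  (3,9):dx=+1,dy=+1->C; (4,5):dx=-2,dy=-4->C; (4,6):dx=+3,dy=+9->C; (4,7):dx=+2,dy=+12->C
  (4,8):dx=+6,dy=+3->C; (4,9):dx=+9,dy=+7->C; (5,6):dx=+5,dy=+13->C; (5,7):dx=+4,dy=+16->C
  (5,8):dx=+8,dy=+7->C; (5,9):dx=+11,dy=+11->C; (6,7):dx=-1,dy=+3->D; (6,8):dx=+3,dy=-6->D
  (6,9):dx=+6,dy=-2->D; (7,8):dx=+4,dy=-9->D; (7,9):dx=+7,dy=-5->D; (8,9):dx=+3,dy=+4->C
Step 2: C = 22, D = 14, total pairs = 36.
Step 3: tau = (C - D)/(n(n-1)/2) = (22 - 14)/36 = 0.222222.
Step 4: Exact two-sided p-value (enumerate n! = 362880 permutations of y under H0): p = 0.476709.
Step 5: alpha = 0.1. fail to reject H0.

tau_b = 0.2222 (C=22, D=14), p = 0.476709, fail to reject H0.


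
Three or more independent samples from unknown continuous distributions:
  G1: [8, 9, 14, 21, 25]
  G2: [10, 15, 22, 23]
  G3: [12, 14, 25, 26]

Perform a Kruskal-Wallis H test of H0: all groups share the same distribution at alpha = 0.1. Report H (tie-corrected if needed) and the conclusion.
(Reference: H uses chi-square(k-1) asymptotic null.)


Step 1: Combine all N = 13 observations and assign midranks.
sorted (value, group, rank): (8,G1,1), (9,G1,2), (10,G2,3), (12,G3,4), (14,G1,5.5), (14,G3,5.5), (15,G2,7), (21,G1,8), (22,G2,9), (23,G2,10), (25,G1,11.5), (25,G3,11.5), (26,G3,13)
Step 2: Sum ranks within each group.
R_1 = 28 (n_1 = 5)
R_2 = 29 (n_2 = 4)
R_3 = 34 (n_3 = 4)
Step 3: H = 12/(N(N+1)) * sum(R_i^2/n_i) - 3(N+1)
     = 12/(13*14) * (28^2/5 + 29^2/4 + 34^2/4) - 3*14
     = 0.065934 * 656.05 - 42
     = 1.256044.
Step 4: Ties present; correction factor C = 1 - 12/(13^3 - 13) = 0.994505. Corrected H = 1.256044 / 0.994505 = 1.262983.
Step 5: Under H0, H ~ chi^2(2); p-value = 0.531798.
Step 6: alpha = 0.1. fail to reject H0.

H = 1.2630, df = 2, p = 0.531798, fail to reject H0.


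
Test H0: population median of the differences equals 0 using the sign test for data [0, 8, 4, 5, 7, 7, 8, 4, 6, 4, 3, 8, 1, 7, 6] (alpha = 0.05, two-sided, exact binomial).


Step 1: Discard zero differences. Original n = 15; n_eff = number of nonzero differences = 14.
Nonzero differences (with sign): +8, +4, +5, +7, +7, +8, +4, +6, +4, +3, +8, +1, +7, +6
Step 2: Count signs: positive = 14, negative = 0.
Step 3: Under H0: P(positive) = 0.5, so the number of positives S ~ Bin(14, 0.5).
Step 4: Two-sided exact p-value = sum of Bin(14,0.5) probabilities at or below the observed probability = 0.000122.
Step 5: alpha = 0.05. reject H0.

n_eff = 14, pos = 14, neg = 0, p = 0.000122, reject H0.


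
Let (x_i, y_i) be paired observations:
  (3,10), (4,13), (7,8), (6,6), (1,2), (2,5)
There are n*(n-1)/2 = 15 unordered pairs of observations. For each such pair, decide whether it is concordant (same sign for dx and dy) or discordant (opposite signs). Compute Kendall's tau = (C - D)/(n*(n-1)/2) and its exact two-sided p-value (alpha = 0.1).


Step 1: Enumerate the 15 unordered pairs (i,j) with i<j and classify each by sign(x_j-x_i) * sign(y_j-y_i).
  (1,2):dx=+1,dy=+3->C; (1,3):dx=+4,dy=-2->D; (1,4):dx=+3,dy=-4->D; (1,5):dx=-2,dy=-8->C
  (1,6):dx=-1,dy=-5->C; (2,3):dx=+3,dy=-5->D; (2,4):dx=+2,dy=-7->D; (2,5):dx=-3,dy=-11->C
  (2,6):dx=-2,dy=-8->C; (3,4):dx=-1,dy=-2->C; (3,5):dx=-6,dy=-6->C; (3,6):dx=-5,dy=-3->C
  (4,5):dx=-5,dy=-4->C; (4,6):dx=-4,dy=-1->C; (5,6):dx=+1,dy=+3->C
Step 2: C = 11, D = 4, total pairs = 15.
Step 3: tau = (C - D)/(n(n-1)/2) = (11 - 4)/15 = 0.466667.
Step 4: Exact two-sided p-value (enumerate n! = 720 permutations of y under H0): p = 0.272222.
Step 5: alpha = 0.1. fail to reject H0.

tau_b = 0.4667 (C=11, D=4), p = 0.272222, fail to reject H0.


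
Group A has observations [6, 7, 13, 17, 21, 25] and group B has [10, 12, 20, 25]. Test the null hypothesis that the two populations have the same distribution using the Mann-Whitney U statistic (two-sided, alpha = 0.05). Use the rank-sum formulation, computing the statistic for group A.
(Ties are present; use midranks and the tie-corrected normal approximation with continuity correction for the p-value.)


Step 1: Combine and sort all 10 observations; assign midranks.
sorted (value, group): (6,X), (7,X), (10,Y), (12,Y), (13,X), (17,X), (20,Y), (21,X), (25,X), (25,Y)
ranks: 6->1, 7->2, 10->3, 12->4, 13->5, 17->6, 20->7, 21->8, 25->9.5, 25->9.5
Step 2: Rank sum for X: R1 = 1 + 2 + 5 + 6 + 8 + 9.5 = 31.5.
Step 3: U_X = R1 - n1(n1+1)/2 = 31.5 - 6*7/2 = 31.5 - 21 = 10.5.
       U_Y = n1*n2 - U_X = 24 - 10.5 = 13.5.
Step 4: Ties are present, so use the tie-corrected normal approximation (with continuity correction) for the p-value.
Step 5: p-value = 0.830664; compare to alpha = 0.05. fail to reject H0.

U_X = 10.5, p = 0.830664, fail to reject H0 at alpha = 0.05.


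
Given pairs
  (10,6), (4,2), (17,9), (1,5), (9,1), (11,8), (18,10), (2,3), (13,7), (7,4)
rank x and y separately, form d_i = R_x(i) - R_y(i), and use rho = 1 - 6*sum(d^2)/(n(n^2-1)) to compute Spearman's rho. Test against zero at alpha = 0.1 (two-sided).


Step 1: Rank x and y separately (midranks; no ties here).
rank(x): 10->6, 4->3, 17->9, 1->1, 9->5, 11->7, 18->10, 2->2, 13->8, 7->4
rank(y): 6->6, 2->2, 9->9, 5->5, 1->1, 8->8, 10->10, 3->3, 7->7, 4->4
Step 2: d_i = R_x(i) - R_y(i); compute d_i^2.
  (6-6)^2=0, (3-2)^2=1, (9-9)^2=0, (1-5)^2=16, (5-1)^2=16, (7-8)^2=1, (10-10)^2=0, (2-3)^2=1, (8-7)^2=1, (4-4)^2=0
sum(d^2) = 36.
Step 3: rho = 1 - 6*36 / (10*(10^2 - 1)) = 1 - 216/990 = 0.781818.
Step 4: Under H0, t = rho * sqrt((n-2)/(1-rho^2)) = 3.5466 ~ t(8).
Step 5: Two-sided p-value from the t-distribution with 8 df = 0.007547.
Step 6: alpha = 0.1. reject H0.

rho = 0.7818, p = 0.007547, reject H0 at alpha = 0.1.


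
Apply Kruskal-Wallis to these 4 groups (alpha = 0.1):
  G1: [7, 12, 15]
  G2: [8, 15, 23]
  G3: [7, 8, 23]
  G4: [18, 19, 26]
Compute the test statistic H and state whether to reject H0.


Step 1: Combine all N = 12 observations and assign midranks.
sorted (value, group, rank): (7,G1,1.5), (7,G3,1.5), (8,G2,3.5), (8,G3,3.5), (12,G1,5), (15,G1,6.5), (15,G2,6.5), (18,G4,8), (19,G4,9), (23,G2,10.5), (23,G3,10.5), (26,G4,12)
Step 2: Sum ranks within each group.
R_1 = 13 (n_1 = 3)
R_2 = 20.5 (n_2 = 3)
R_3 = 15.5 (n_3 = 3)
R_4 = 29 (n_4 = 3)
Step 3: H = 12/(N(N+1)) * sum(R_i^2/n_i) - 3(N+1)
     = 12/(12*13) * (13^2/3 + 20.5^2/3 + 15.5^2/3 + 29^2/3) - 3*13
     = 0.076923 * 556.833 - 39
     = 3.833333.
Step 4: Ties present; correction factor C = 1 - 24/(12^3 - 12) = 0.986014. Corrected H = 3.833333 / 0.986014 = 3.887707.
Step 5: Under H0, H ~ chi^2(3); p-value = 0.273848.
Step 6: alpha = 0.1. fail to reject H0.

H = 3.8877, df = 3, p = 0.273848, fail to reject H0.


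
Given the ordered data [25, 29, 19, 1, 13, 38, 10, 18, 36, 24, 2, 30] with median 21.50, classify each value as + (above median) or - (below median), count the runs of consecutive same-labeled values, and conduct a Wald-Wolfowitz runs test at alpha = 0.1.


Step 1: Compute median = 21.50; label A = above, B = below.
Labels in order: AABBBABBAABA  (n_A = 6, n_B = 6)
Step 2: Count runs R = 7.
Step 3: Under H0 (random ordering), E[R] = 2*n_A*n_B/(n_A+n_B) + 1 = 2*6*6/12 + 1 = 7.0000.
        Var[R] = 2*n_A*n_B*(2*n_A*n_B - n_A - n_B) / ((n_A+n_B)^2 * (n_A+n_B-1)) = 4320/1584 = 2.7273.
        SD[R] = 1.6514.
Step 4: R = E[R], so z = 0 with no continuity correction.
Step 5: Two-sided p-value via normal approximation = 2*(1 - Phi(|z|)) = 1.000000.
Step 6: alpha = 0.1. fail to reject H0.

R = 7, z = 0.0000, p = 1.000000, fail to reject H0.


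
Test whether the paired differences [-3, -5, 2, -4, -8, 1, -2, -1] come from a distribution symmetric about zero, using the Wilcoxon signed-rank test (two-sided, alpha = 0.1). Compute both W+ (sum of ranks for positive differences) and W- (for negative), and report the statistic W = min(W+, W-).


Step 1: Drop any zero differences (none here) and take |d_i|.
|d| = [3, 5, 2, 4, 8, 1, 2, 1]
Step 2: Midrank |d_i| (ties get averaged ranks).
ranks: |3|->5, |5|->7, |2|->3.5, |4|->6, |8|->8, |1|->1.5, |2|->3.5, |1|->1.5
Step 3: Attach original signs; sum ranks with positive sign and with negative sign.
W+ = 3.5 + 1.5 = 5
W- = 5 + 7 + 6 + 8 + 3.5 + 1.5 = 31
(Check: W+ + W- = 36 should equal n(n+1)/2 = 36.)
Step 4: Test statistic W = min(W+, W-) = 5.
Step 5: Ties in |d|, so use the tie-corrected normal approximation.
        E[W] = n(n+1)/4 = 8*9/4 = 18.
        Tie groups: |d|=1 (t=2), |d|=2 (t=2); sum(t^3 - t) = 12.
        Var[W] = n(n+1)(2n+1)/24 - sum(t^3-t)/48 = 1224/24 - 12/48 = 50.75.
        z = (W - E[W]) / sqrt(Var[W]) = (5 - 18) / 7.1239 = -1.8248.
        Two-sided p = 2*Phi(z) = 0.068025.
Step 6: alpha = 0.1. reject H0.

W+ = 5, W- = 31, W = min = 5, p = 0.068025, reject H0.


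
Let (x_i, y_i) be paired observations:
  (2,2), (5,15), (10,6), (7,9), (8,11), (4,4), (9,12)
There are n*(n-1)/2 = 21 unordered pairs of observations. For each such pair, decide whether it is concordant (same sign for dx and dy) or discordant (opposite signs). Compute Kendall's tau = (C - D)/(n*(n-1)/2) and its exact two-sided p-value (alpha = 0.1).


Step 1: Enumerate the 21 unordered pairs (i,j) with i<j and classify each by sign(x_j-x_i) * sign(y_j-y_i).
  (1,2):dx=+3,dy=+13->C; (1,3):dx=+8,dy=+4->C; (1,4):dx=+5,dy=+7->C; (1,5):dx=+6,dy=+9->C
  (1,6):dx=+2,dy=+2->C; (1,7):dx=+7,dy=+10->C; (2,3):dx=+5,dy=-9->D; (2,4):dx=+2,dy=-6->D
  (2,5):dx=+3,dy=-4->D; (2,6):dx=-1,dy=-11->C; (2,7):dx=+4,dy=-3->D; (3,4):dx=-3,dy=+3->D
  (3,5):dx=-2,dy=+5->D; (3,6):dx=-6,dy=-2->C; (3,7):dx=-1,dy=+6->D; (4,5):dx=+1,dy=+2->C
  (4,6):dx=-3,dy=-5->C; (4,7):dx=+2,dy=+3->C; (5,6):dx=-4,dy=-7->C; (5,7):dx=+1,dy=+1->C
  (6,7):dx=+5,dy=+8->C
Step 2: C = 14, D = 7, total pairs = 21.
Step 3: tau = (C - D)/(n(n-1)/2) = (14 - 7)/21 = 0.333333.
Step 4: Exact two-sided p-value (enumerate n! = 5040 permutations of y under H0): p = 0.381349.
Step 5: alpha = 0.1. fail to reject H0.

tau_b = 0.3333 (C=14, D=7), p = 0.381349, fail to reject H0.


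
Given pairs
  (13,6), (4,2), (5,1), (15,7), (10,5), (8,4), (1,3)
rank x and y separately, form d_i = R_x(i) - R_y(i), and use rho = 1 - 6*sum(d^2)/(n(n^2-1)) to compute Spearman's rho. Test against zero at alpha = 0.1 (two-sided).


Step 1: Rank x and y separately (midranks; no ties here).
rank(x): 13->6, 4->2, 5->3, 15->7, 10->5, 8->4, 1->1
rank(y): 6->6, 2->2, 1->1, 7->7, 5->5, 4->4, 3->3
Step 2: d_i = R_x(i) - R_y(i); compute d_i^2.
  (6-6)^2=0, (2-2)^2=0, (3-1)^2=4, (7-7)^2=0, (5-5)^2=0, (4-4)^2=0, (1-3)^2=4
sum(d^2) = 8.
Step 3: rho = 1 - 6*8 / (7*(7^2 - 1)) = 1 - 48/336 = 0.857143.
Step 4: Under H0, t = rho * sqrt((n-2)/(1-rho^2)) = 3.7210 ~ t(5).
Step 5: Two-sided p-value from the t-distribution with 5 df = 0.013697.
Step 6: alpha = 0.1. reject H0.

rho = 0.8571, p = 0.013697, reject H0 at alpha = 0.1.


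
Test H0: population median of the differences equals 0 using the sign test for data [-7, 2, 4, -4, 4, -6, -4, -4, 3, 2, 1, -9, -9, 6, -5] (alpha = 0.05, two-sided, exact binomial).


Step 1: Discard zero differences. Original n = 15; n_eff = number of nonzero differences = 15.
Nonzero differences (with sign): -7, +2, +4, -4, +4, -6, -4, -4, +3, +2, +1, -9, -9, +6, -5
Step 2: Count signs: positive = 7, negative = 8.
Step 3: Under H0: P(positive) = 0.5, so the number of positives S ~ Bin(15, 0.5).
Step 4: Two-sided exact p-value = sum of Bin(15,0.5) probabilities at or below the observed probability = 1.000000.
Step 5: alpha = 0.05. fail to reject H0.

n_eff = 15, pos = 7, neg = 8, p = 1.000000, fail to reject H0.


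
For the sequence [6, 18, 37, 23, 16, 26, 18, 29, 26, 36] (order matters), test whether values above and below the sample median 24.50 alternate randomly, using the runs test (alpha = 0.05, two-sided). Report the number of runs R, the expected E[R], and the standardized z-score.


Step 1: Compute median = 24.50; label A = above, B = below.
Labels in order: BBABBABAAA  (n_A = 5, n_B = 5)
Step 2: Count runs R = 6.
Step 3: Under H0 (random ordering), E[R] = 2*n_A*n_B/(n_A+n_B) + 1 = 2*5*5/10 + 1 = 6.0000.
        Var[R] = 2*n_A*n_B*(2*n_A*n_B - n_A - n_B) / ((n_A+n_B)^2 * (n_A+n_B-1)) = 2000/900 = 2.2222.
        SD[R] = 1.4907.
Step 4: R = E[R], so z = 0 with no continuity correction.
Step 5: Two-sided p-value via normal approximation = 2*(1 - Phi(|z|)) = 1.000000.
Step 6: alpha = 0.05. fail to reject H0.

R = 6, z = 0.0000, p = 1.000000, fail to reject H0.


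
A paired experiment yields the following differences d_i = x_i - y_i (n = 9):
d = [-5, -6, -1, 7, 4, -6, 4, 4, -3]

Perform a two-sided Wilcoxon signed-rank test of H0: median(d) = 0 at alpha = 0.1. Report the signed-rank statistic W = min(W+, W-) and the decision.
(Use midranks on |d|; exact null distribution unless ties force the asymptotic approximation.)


Step 1: Drop any zero differences (none here) and take |d_i|.
|d| = [5, 6, 1, 7, 4, 6, 4, 4, 3]
Step 2: Midrank |d_i| (ties get averaged ranks).
ranks: |5|->6, |6|->7.5, |1|->1, |7|->9, |4|->4, |6|->7.5, |4|->4, |4|->4, |3|->2
Step 3: Attach original signs; sum ranks with positive sign and with negative sign.
W+ = 9 + 4 + 4 + 4 = 21
W- = 6 + 7.5 + 1 + 7.5 + 2 = 24
(Check: W+ + W- = 45 should equal n(n+1)/2 = 45.)
Step 4: Test statistic W = min(W+, W-) = 21.
Step 5: Ties in |d|, so use the tie-corrected normal approximation.
        E[W] = n(n+1)/4 = 9*10/4 = 22.5.
        Tie groups: |d|=4 (t=3), |d|=6 (t=2); sum(t^3 - t) = 30.
        Var[W] = n(n+1)(2n+1)/24 - sum(t^3-t)/48 = 1710/24 - 30/48 = 70.625.
        z = (W - E[W]) / sqrt(Var[W]) = (21 - 22.5) / 8.4039 = -0.1785.
        Two-sided p = 2*Phi(z) = 0.858339.
Step 6: alpha = 0.1. fail to reject H0.

W+ = 21, W- = 24, W = min = 21, p = 0.858339, fail to reject H0.


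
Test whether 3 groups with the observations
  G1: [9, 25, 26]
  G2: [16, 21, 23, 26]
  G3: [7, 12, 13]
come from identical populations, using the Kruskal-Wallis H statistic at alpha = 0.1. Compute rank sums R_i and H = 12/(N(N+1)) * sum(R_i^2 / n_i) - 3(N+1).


Step 1: Combine all N = 10 observations and assign midranks.
sorted (value, group, rank): (7,G3,1), (9,G1,2), (12,G3,3), (13,G3,4), (16,G2,5), (21,G2,6), (23,G2,7), (25,G1,8), (26,G1,9.5), (26,G2,9.5)
Step 2: Sum ranks within each group.
R_1 = 19.5 (n_1 = 3)
R_2 = 27.5 (n_2 = 4)
R_3 = 8 (n_3 = 3)
Step 3: H = 12/(N(N+1)) * sum(R_i^2/n_i) - 3(N+1)
     = 12/(10*11) * (19.5^2/3 + 27.5^2/4 + 8^2/3) - 3*11
     = 0.109091 * 337.146 - 33
     = 3.779545.
Step 4: Ties present; correction factor C = 1 - 6/(10^3 - 10) = 0.993939. Corrected H = 3.779545 / 0.993939 = 3.802591.
Step 5: Under H0, H ~ chi^2(2); p-value = 0.149375.
Step 6: alpha = 0.1. fail to reject H0.

H = 3.8026, df = 2, p = 0.149375, fail to reject H0.


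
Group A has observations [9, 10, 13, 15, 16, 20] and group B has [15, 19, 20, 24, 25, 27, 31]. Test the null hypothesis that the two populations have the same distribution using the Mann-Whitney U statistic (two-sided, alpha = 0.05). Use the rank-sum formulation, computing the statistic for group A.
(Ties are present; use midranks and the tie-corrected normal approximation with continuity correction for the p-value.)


Step 1: Combine and sort all 13 observations; assign midranks.
sorted (value, group): (9,X), (10,X), (13,X), (15,X), (15,Y), (16,X), (19,Y), (20,X), (20,Y), (24,Y), (25,Y), (27,Y), (31,Y)
ranks: 9->1, 10->2, 13->3, 15->4.5, 15->4.5, 16->6, 19->7, 20->8.5, 20->8.5, 24->10, 25->11, 27->12, 31->13
Step 2: Rank sum for X: R1 = 1 + 2 + 3 + 4.5 + 6 + 8.5 = 25.
Step 3: U_X = R1 - n1(n1+1)/2 = 25 - 6*7/2 = 25 - 21 = 4.
       U_Y = n1*n2 - U_X = 42 - 4 = 38.
Step 4: Ties are present, so use the tie-corrected normal approximation (with continuity correction) for the p-value.
Step 5: p-value = 0.018096; compare to alpha = 0.05. reject H0.

U_X = 4, p = 0.018096, reject H0 at alpha = 0.05.


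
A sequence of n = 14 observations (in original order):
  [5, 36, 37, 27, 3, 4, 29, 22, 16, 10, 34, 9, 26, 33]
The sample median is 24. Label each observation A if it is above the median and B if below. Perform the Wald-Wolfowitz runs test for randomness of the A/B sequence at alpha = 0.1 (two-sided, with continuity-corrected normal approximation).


Step 1: Compute median = 24; label A = above, B = below.
Labels in order: BAAABBABBBABAA  (n_A = 7, n_B = 7)
Step 2: Count runs R = 8.
Step 3: Under H0 (random ordering), E[R] = 2*n_A*n_B/(n_A+n_B) + 1 = 2*7*7/14 + 1 = 8.0000.
        Var[R] = 2*n_A*n_B*(2*n_A*n_B - n_A - n_B) / ((n_A+n_B)^2 * (n_A+n_B-1)) = 8232/2548 = 3.2308.
        SD[R] = 1.7974.
Step 4: R = E[R], so z = 0 with no continuity correction.
Step 5: Two-sided p-value via normal approximation = 2*(1 - Phi(|z|)) = 1.000000.
Step 6: alpha = 0.1. fail to reject H0.

R = 8, z = 0.0000, p = 1.000000, fail to reject H0.


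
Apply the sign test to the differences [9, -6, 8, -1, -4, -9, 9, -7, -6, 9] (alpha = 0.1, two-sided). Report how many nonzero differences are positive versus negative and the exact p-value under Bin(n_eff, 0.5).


Step 1: Discard zero differences. Original n = 10; n_eff = number of nonzero differences = 10.
Nonzero differences (with sign): +9, -6, +8, -1, -4, -9, +9, -7, -6, +9
Step 2: Count signs: positive = 4, negative = 6.
Step 3: Under H0: P(positive) = 0.5, so the number of positives S ~ Bin(10, 0.5).
Step 4: Two-sided exact p-value = sum of Bin(10,0.5) probabilities at or below the observed probability = 0.753906.
Step 5: alpha = 0.1. fail to reject H0.

n_eff = 10, pos = 4, neg = 6, p = 0.753906, fail to reject H0.


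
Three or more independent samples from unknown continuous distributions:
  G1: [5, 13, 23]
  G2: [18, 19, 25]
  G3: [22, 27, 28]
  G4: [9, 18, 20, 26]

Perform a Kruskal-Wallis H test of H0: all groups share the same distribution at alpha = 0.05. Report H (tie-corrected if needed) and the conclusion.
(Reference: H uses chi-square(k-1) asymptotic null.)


Step 1: Combine all N = 13 observations and assign midranks.
sorted (value, group, rank): (5,G1,1), (9,G4,2), (13,G1,3), (18,G2,4.5), (18,G4,4.5), (19,G2,6), (20,G4,7), (22,G3,8), (23,G1,9), (25,G2,10), (26,G4,11), (27,G3,12), (28,G3,13)
Step 2: Sum ranks within each group.
R_1 = 13 (n_1 = 3)
R_2 = 20.5 (n_2 = 3)
R_3 = 33 (n_3 = 3)
R_4 = 24.5 (n_4 = 4)
Step 3: H = 12/(N(N+1)) * sum(R_i^2/n_i) - 3(N+1)
     = 12/(13*14) * (13^2/3 + 20.5^2/3 + 33^2/3 + 24.5^2/4) - 3*14
     = 0.065934 * 709.479 - 42
     = 4.778846.
Step 4: Ties present; correction factor C = 1 - 6/(13^3 - 13) = 0.997253. Corrected H = 4.778846 / 0.997253 = 4.792011.
Step 5: Under H0, H ~ chi^2(3); p-value = 0.187676.
Step 6: alpha = 0.05. fail to reject H0.

H = 4.7920, df = 3, p = 0.187676, fail to reject H0.


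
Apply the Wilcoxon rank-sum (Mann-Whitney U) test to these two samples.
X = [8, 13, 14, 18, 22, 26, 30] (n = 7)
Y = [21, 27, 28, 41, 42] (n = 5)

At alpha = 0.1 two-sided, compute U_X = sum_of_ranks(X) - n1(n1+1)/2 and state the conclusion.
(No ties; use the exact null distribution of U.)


Step 1: Combine and sort all 12 observations; assign midranks.
sorted (value, group): (8,X), (13,X), (14,X), (18,X), (21,Y), (22,X), (26,X), (27,Y), (28,Y), (30,X), (41,Y), (42,Y)
ranks: 8->1, 13->2, 14->3, 18->4, 21->5, 22->6, 26->7, 27->8, 28->9, 30->10, 41->11, 42->12
Step 2: Rank sum for X: R1 = 1 + 2 + 3 + 4 + 6 + 7 + 10 = 33.
Step 3: U_X = R1 - n1(n1+1)/2 = 33 - 7*8/2 = 33 - 28 = 5.
       U_Y = n1*n2 - U_X = 35 - 5 = 30.
Step 4: No ties, so the exact null distribution of U (based on enumerating the C(12,7) = 792 equally likely rank assignments) gives the two-sided p-value.
Step 5: p-value = 0.047980; compare to alpha = 0.1. reject H0.

U_X = 5, p = 0.047980, reject H0 at alpha = 0.1.


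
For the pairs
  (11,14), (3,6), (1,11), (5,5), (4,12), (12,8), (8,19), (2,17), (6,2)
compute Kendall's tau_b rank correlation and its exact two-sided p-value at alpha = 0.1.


Step 1: Enumerate the 36 unordered pairs (i,j) with i<j and classify each by sign(x_j-x_i) * sign(y_j-y_i).
  (1,2):dx=-8,dy=-8->C; (1,3):dx=-10,dy=-3->C; (1,4):dx=-6,dy=-9->C; (1,5):dx=-7,dy=-2->C
  (1,6):dx=+1,dy=-6->D; (1,7):dx=-3,dy=+5->D; (1,8):dx=-9,dy=+3->D; (1,9):dx=-5,dy=-12->C
  (2,3):dx=-2,dy=+5->D; (2,4):dx=+2,dy=-1->D; (2,5):dx=+1,dy=+6->C; (2,6):dx=+9,dy=+2->C
  (2,7):dx=+5,dy=+13->C; (2,8):dx=-1,dy=+11->D; (2,9):dx=+3,dy=-4->D; (3,4):dx=+4,dy=-6->D
  (3,5):dx=+3,dy=+1->C; (3,6):dx=+11,dy=-3->D; (3,7):dx=+7,dy=+8->C; (3,8):dx=+1,dy=+6->C
  (3,9):dx=+5,dy=-9->D; (4,5):dx=-1,dy=+7->D; (4,6):dx=+7,dy=+3->C; (4,7):dx=+3,dy=+14->C
  (4,8):dx=-3,dy=+12->D; (4,9):dx=+1,dy=-3->D; (5,6):dx=+8,dy=-4->D; (5,7):dx=+4,dy=+7->C
  (5,8):dx=-2,dy=+5->D; (5,9):dx=+2,dy=-10->D; (6,7):dx=-4,dy=+11->D; (6,8):dx=-10,dy=+9->D
  (6,9):dx=-6,dy=-6->C; (7,8):dx=-6,dy=-2->C; (7,9):dx=-2,dy=-17->C; (8,9):dx=+4,dy=-15->D
Step 2: C = 17, D = 19, total pairs = 36.
Step 3: tau = (C - D)/(n(n-1)/2) = (17 - 19)/36 = -0.055556.
Step 4: Exact two-sided p-value (enumerate n! = 362880 permutations of y under H0): p = 0.919455.
Step 5: alpha = 0.1. fail to reject H0.

tau_b = -0.0556 (C=17, D=19), p = 0.919455, fail to reject H0.


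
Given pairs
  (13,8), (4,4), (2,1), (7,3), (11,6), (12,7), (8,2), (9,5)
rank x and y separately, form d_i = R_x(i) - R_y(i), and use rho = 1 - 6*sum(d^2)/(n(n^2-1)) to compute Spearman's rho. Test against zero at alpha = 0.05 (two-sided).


Step 1: Rank x and y separately (midranks; no ties here).
rank(x): 13->8, 4->2, 2->1, 7->3, 11->6, 12->7, 8->4, 9->5
rank(y): 8->8, 4->4, 1->1, 3->3, 6->6, 7->7, 2->2, 5->5
Step 2: d_i = R_x(i) - R_y(i); compute d_i^2.
  (8-8)^2=0, (2-4)^2=4, (1-1)^2=0, (3-3)^2=0, (6-6)^2=0, (7-7)^2=0, (4-2)^2=4, (5-5)^2=0
sum(d^2) = 8.
Step 3: rho = 1 - 6*8 / (8*(8^2 - 1)) = 1 - 48/504 = 0.904762.
Step 4: Under H0, t = rho * sqrt((n-2)/(1-rho^2)) = 5.2034 ~ t(6).
Step 5: Two-sided p-value from the t-distribution with 6 df = 0.002008.
Step 6: alpha = 0.05. reject H0.

rho = 0.9048, p = 0.002008, reject H0 at alpha = 0.05.


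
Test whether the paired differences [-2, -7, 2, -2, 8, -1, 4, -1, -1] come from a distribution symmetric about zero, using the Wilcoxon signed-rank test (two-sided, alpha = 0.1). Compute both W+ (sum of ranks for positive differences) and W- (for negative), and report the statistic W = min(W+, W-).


Step 1: Drop any zero differences (none here) and take |d_i|.
|d| = [2, 7, 2, 2, 8, 1, 4, 1, 1]
Step 2: Midrank |d_i| (ties get averaged ranks).
ranks: |2|->5, |7|->8, |2|->5, |2|->5, |8|->9, |1|->2, |4|->7, |1|->2, |1|->2
Step 3: Attach original signs; sum ranks with positive sign and with negative sign.
W+ = 5 + 9 + 7 = 21
W- = 5 + 8 + 5 + 2 + 2 + 2 = 24
(Check: W+ + W- = 45 should equal n(n+1)/2 = 45.)
Step 4: Test statistic W = min(W+, W-) = 21.
Step 5: Ties in |d|, so use the tie-corrected normal approximation.
        E[W] = n(n+1)/4 = 9*10/4 = 22.5.
        Tie groups: |d|=1 (t=3), |d|=2 (t=3); sum(t^3 - t) = 48.
        Var[W] = n(n+1)(2n+1)/24 - sum(t^3-t)/48 = 1710/24 - 48/48 = 70.25.
        z = (W - E[W]) / sqrt(Var[W]) = (21 - 22.5) / 8.3815 = -0.1790.
        Two-sided p = 2*Phi(z) = 0.857965.
Step 6: alpha = 0.1. fail to reject H0.

W+ = 21, W- = 24, W = min = 21, p = 0.857965, fail to reject H0.


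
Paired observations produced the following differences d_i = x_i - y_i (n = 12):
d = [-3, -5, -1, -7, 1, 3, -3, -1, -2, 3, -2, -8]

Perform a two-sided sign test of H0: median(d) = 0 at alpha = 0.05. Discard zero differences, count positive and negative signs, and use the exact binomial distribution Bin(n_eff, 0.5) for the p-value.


Step 1: Discard zero differences. Original n = 12; n_eff = number of nonzero differences = 12.
Nonzero differences (with sign): -3, -5, -1, -7, +1, +3, -3, -1, -2, +3, -2, -8
Step 2: Count signs: positive = 3, negative = 9.
Step 3: Under H0: P(positive) = 0.5, so the number of positives S ~ Bin(12, 0.5).
Step 4: Two-sided exact p-value = sum of Bin(12,0.5) probabilities at or below the observed probability = 0.145996.
Step 5: alpha = 0.05. fail to reject H0.

n_eff = 12, pos = 3, neg = 9, p = 0.145996, fail to reject H0.


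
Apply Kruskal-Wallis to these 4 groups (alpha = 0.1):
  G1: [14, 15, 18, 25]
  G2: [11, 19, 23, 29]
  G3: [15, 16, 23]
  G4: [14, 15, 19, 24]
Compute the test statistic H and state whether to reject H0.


Step 1: Combine all N = 15 observations and assign midranks.
sorted (value, group, rank): (11,G2,1), (14,G1,2.5), (14,G4,2.5), (15,G1,5), (15,G3,5), (15,G4,5), (16,G3,7), (18,G1,8), (19,G2,9.5), (19,G4,9.5), (23,G2,11.5), (23,G3,11.5), (24,G4,13), (25,G1,14), (29,G2,15)
Step 2: Sum ranks within each group.
R_1 = 29.5 (n_1 = 4)
R_2 = 37 (n_2 = 4)
R_3 = 23.5 (n_3 = 3)
R_4 = 30 (n_4 = 4)
Step 3: H = 12/(N(N+1)) * sum(R_i^2/n_i) - 3(N+1)
     = 12/(15*16) * (29.5^2/4 + 37^2/4 + 23.5^2/3 + 30^2/4) - 3*16
     = 0.050000 * 968.896 - 48
     = 0.444792.
Step 4: Ties present; correction factor C = 1 - 42/(15^3 - 15) = 0.987500. Corrected H = 0.444792 / 0.987500 = 0.450422.
Step 5: Under H0, H ~ chi^2(3); p-value = 0.929640.
Step 6: alpha = 0.1. fail to reject H0.

H = 0.4504, df = 3, p = 0.929640, fail to reject H0.


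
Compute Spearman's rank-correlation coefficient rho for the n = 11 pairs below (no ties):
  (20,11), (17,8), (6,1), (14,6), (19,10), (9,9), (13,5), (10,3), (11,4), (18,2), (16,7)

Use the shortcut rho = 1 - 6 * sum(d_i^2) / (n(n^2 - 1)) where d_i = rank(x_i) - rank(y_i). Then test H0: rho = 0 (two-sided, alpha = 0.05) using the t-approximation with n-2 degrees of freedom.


Step 1: Rank x and y separately (midranks; no ties here).
rank(x): 20->11, 17->8, 6->1, 14->6, 19->10, 9->2, 13->5, 10->3, 11->4, 18->9, 16->7
rank(y): 11->11, 8->8, 1->1, 6->6, 10->10, 9->9, 5->5, 3->3, 4->4, 2->2, 7->7
Step 2: d_i = R_x(i) - R_y(i); compute d_i^2.
  (11-11)^2=0, (8-8)^2=0, (1-1)^2=0, (6-6)^2=0, (10-10)^2=0, (2-9)^2=49, (5-5)^2=0, (3-3)^2=0, (4-4)^2=0, (9-2)^2=49, (7-7)^2=0
sum(d^2) = 98.
Step 3: rho = 1 - 6*98 / (11*(11^2 - 1)) = 1 - 588/1320 = 0.554545.
Step 4: Under H0, t = rho * sqrt((n-2)/(1-rho^2)) = 1.9992 ~ t(9).
Step 5: Two-sided p-value from the t-distribution with 9 df = 0.076652.
Step 6: alpha = 0.05. fail to reject H0.

rho = 0.5545, p = 0.076652, fail to reject H0 at alpha = 0.05.


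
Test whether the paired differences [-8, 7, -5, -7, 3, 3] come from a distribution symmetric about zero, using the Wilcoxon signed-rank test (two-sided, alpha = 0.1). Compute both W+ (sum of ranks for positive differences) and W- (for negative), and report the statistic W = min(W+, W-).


Step 1: Drop any zero differences (none here) and take |d_i|.
|d| = [8, 7, 5, 7, 3, 3]
Step 2: Midrank |d_i| (ties get averaged ranks).
ranks: |8|->6, |7|->4.5, |5|->3, |7|->4.5, |3|->1.5, |3|->1.5
Step 3: Attach original signs; sum ranks with positive sign and with negative sign.
W+ = 4.5 + 1.5 + 1.5 = 7.5
W- = 6 + 3 + 4.5 = 13.5
(Check: W+ + W- = 21 should equal n(n+1)/2 = 21.)
Step 4: Test statistic W = min(W+, W-) = 7.5.
Step 5: Ties in |d|, so use the tie-corrected normal approximation.
        E[W] = n(n+1)/4 = 6*7/4 = 10.5.
        Tie groups: |d|=3 (t=2), |d|=7 (t=2); sum(t^3 - t) = 12.
        Var[W] = n(n+1)(2n+1)/24 - sum(t^3-t)/48 = 546/24 - 12/48 = 22.5.
        z = (W - E[W]) / sqrt(Var[W]) = (7.5 - 10.5) / 4.7434 = -0.6325.
        Two-sided p = 2*Phi(z) = 0.527089.
Step 6: alpha = 0.1. fail to reject H0.

W+ = 7.5, W- = 13.5, W = min = 7.5, p = 0.527089, fail to reject H0.


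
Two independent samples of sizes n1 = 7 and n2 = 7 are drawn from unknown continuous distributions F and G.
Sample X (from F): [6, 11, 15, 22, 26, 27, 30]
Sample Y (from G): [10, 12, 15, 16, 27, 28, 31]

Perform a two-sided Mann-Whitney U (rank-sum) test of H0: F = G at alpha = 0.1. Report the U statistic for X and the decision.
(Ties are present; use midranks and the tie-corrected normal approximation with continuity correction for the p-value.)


Step 1: Combine and sort all 14 observations; assign midranks.
sorted (value, group): (6,X), (10,Y), (11,X), (12,Y), (15,X), (15,Y), (16,Y), (22,X), (26,X), (27,X), (27,Y), (28,Y), (30,X), (31,Y)
ranks: 6->1, 10->2, 11->3, 12->4, 15->5.5, 15->5.5, 16->7, 22->8, 26->9, 27->10.5, 27->10.5, 28->12, 30->13, 31->14
Step 2: Rank sum for X: R1 = 1 + 3 + 5.5 + 8 + 9 + 10.5 + 13 = 50.
Step 3: U_X = R1 - n1(n1+1)/2 = 50 - 7*8/2 = 50 - 28 = 22.
       U_Y = n1*n2 - U_X = 49 - 22 = 27.
Step 4: Ties are present, so use the tie-corrected normal approximation (with continuity correction) for the p-value.
Step 5: p-value = 0.797863; compare to alpha = 0.1. fail to reject H0.

U_X = 22, p = 0.797863, fail to reject H0 at alpha = 0.1.


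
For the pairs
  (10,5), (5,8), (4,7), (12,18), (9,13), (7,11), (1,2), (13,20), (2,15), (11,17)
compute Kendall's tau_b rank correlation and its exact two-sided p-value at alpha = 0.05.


Step 1: Enumerate the 45 unordered pairs (i,j) with i<j and classify each by sign(x_j-x_i) * sign(y_j-y_i).
  (1,2):dx=-5,dy=+3->D; (1,3):dx=-6,dy=+2->D; (1,4):dx=+2,dy=+13->C; (1,5):dx=-1,dy=+8->D
  (1,6):dx=-3,dy=+6->D; (1,7):dx=-9,dy=-3->C; (1,8):dx=+3,dy=+15->C; (1,9):dx=-8,dy=+10->D
  (1,10):dx=+1,dy=+12->C; (2,3):dx=-1,dy=-1->C; (2,4):dx=+7,dy=+10->C; (2,5):dx=+4,dy=+5->C
  (2,6):dx=+2,dy=+3->C; (2,7):dx=-4,dy=-6->C; (2,8):dx=+8,dy=+12->C; (2,9):dx=-3,dy=+7->D
  (2,10):dx=+6,dy=+9->C; (3,4):dx=+8,dy=+11->C; (3,5):dx=+5,dy=+6->C; (3,6):dx=+3,dy=+4->C
  (3,7):dx=-3,dy=-5->C; (3,8):dx=+9,dy=+13->C; (3,9):dx=-2,dy=+8->D; (3,10):dx=+7,dy=+10->C
  (4,5):dx=-3,dy=-5->C; (4,6):dx=-5,dy=-7->C; (4,7):dx=-11,dy=-16->C; (4,8):dx=+1,dy=+2->C
  (4,9):dx=-10,dy=-3->C; (4,10):dx=-1,dy=-1->C; (5,6):dx=-2,dy=-2->C; (5,7):dx=-8,dy=-11->C
  (5,8):dx=+4,dy=+7->C; (5,9):dx=-7,dy=+2->D; (5,10):dx=+2,dy=+4->C; (6,7):dx=-6,dy=-9->C
  (6,8):dx=+6,dy=+9->C; (6,9):dx=-5,dy=+4->D; (6,10):dx=+4,dy=+6->C; (7,8):dx=+12,dy=+18->C
  (7,9):dx=+1,dy=+13->C; (7,10):dx=+10,dy=+15->C; (8,9):dx=-11,dy=-5->C; (8,10):dx=-2,dy=-3->C
  (9,10):dx=+9,dy=+2->C
Step 2: C = 36, D = 9, total pairs = 45.
Step 3: tau = (C - D)/(n(n-1)/2) = (36 - 9)/45 = 0.600000.
Step 4: Exact two-sided p-value (enumerate n! = 3628800 permutations of y under H0): p = 0.016666.
Step 5: alpha = 0.05. reject H0.

tau_b = 0.6000 (C=36, D=9), p = 0.016666, reject H0.


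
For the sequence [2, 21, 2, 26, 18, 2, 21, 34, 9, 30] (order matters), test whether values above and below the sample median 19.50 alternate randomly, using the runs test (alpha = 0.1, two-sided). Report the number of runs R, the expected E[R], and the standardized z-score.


Step 1: Compute median = 19.50; label A = above, B = below.
Labels in order: BABABBAABA  (n_A = 5, n_B = 5)
Step 2: Count runs R = 8.
Step 3: Under H0 (random ordering), E[R] = 2*n_A*n_B/(n_A+n_B) + 1 = 2*5*5/10 + 1 = 6.0000.
        Var[R] = 2*n_A*n_B*(2*n_A*n_B - n_A - n_B) / ((n_A+n_B)^2 * (n_A+n_B-1)) = 2000/900 = 2.2222.
        SD[R] = 1.4907.
Step 4: Continuity-corrected z = (R - 0.5 - E[R]) / SD[R] = (8 - 0.5 - 6.0000) / 1.4907 = 1.0062.
Step 5: Two-sided p-value via normal approximation = 2*(1 - Phi(|z|)) = 0.314305.
Step 6: alpha = 0.1. fail to reject H0.

R = 8, z = 1.0062, p = 0.314305, fail to reject H0.


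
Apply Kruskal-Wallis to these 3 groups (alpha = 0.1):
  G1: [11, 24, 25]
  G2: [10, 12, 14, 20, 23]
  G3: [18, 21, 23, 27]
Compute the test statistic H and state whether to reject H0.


Step 1: Combine all N = 12 observations and assign midranks.
sorted (value, group, rank): (10,G2,1), (11,G1,2), (12,G2,3), (14,G2,4), (18,G3,5), (20,G2,6), (21,G3,7), (23,G2,8.5), (23,G3,8.5), (24,G1,10), (25,G1,11), (27,G3,12)
Step 2: Sum ranks within each group.
R_1 = 23 (n_1 = 3)
R_2 = 22.5 (n_2 = 5)
R_3 = 32.5 (n_3 = 4)
Step 3: H = 12/(N(N+1)) * sum(R_i^2/n_i) - 3(N+1)
     = 12/(12*13) * (23^2/3 + 22.5^2/5 + 32.5^2/4) - 3*13
     = 0.076923 * 541.646 - 39
     = 2.665064.
Step 4: Ties present; correction factor C = 1 - 6/(12^3 - 12) = 0.996503. Corrected H = 2.665064 / 0.996503 = 2.674415.
Step 5: Under H0, H ~ chi^2(2); p-value = 0.262578.
Step 6: alpha = 0.1. fail to reject H0.

H = 2.6744, df = 2, p = 0.262578, fail to reject H0.
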